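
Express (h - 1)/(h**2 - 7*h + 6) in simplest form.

1/(h - 6)

Factor: h**2 - 7*h + 6 = (h - 1)*(h - 6)
Cancel the common factor (h - 1).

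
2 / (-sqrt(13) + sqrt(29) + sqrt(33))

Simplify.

(-98*sqrt(13) + 18*sqrt(33) + 34*sqrt(29) + 4*sqrt(12441))/1427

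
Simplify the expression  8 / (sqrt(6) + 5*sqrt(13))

(-8*sqrt(6) + 40*sqrt(13))/319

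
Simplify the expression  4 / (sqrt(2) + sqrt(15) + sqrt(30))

Group as (sqrt(2) + sqrt(15)) + sqrt(30); multiply by (sqrt(2) + sqrt(15)) - sqrt(30), then rationalise the remaining surd.

(-68*sqrt(15) - 172*sqrt(2) + 240 + 52*sqrt(30))/49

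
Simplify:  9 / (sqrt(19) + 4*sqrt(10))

(-3*sqrt(19) + 12*sqrt(10))/47

Multiply numerator and denominator by -sqrt(19) + 4*sqrt(10).
Denominator becomes 141; numerator becomes -9*sqrt(19) + 36*sqrt(10).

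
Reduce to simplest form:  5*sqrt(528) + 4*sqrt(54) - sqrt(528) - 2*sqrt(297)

5*sqrt(528) = 20*sqrt(33); 4*sqrt(54) = 12*sqrt(6); sqrt(528) = 4*sqrt(33); 2*sqrt(297) = 6*sqrt(33)

12*sqrt(6) + 10*sqrt(33)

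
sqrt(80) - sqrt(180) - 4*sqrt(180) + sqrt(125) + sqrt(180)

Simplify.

-15*sqrt(5)

sqrt(80) = 4*sqrt(5); sqrt(180) = 6*sqrt(5); 4*sqrt(180) = 24*sqrt(5); sqrt(125) = 5*sqrt(5); sqrt(180) = 6*sqrt(5)
Combine: (4 - 6 - 24 + 5 + 6)·sqrt(5) = -15*sqrt(5)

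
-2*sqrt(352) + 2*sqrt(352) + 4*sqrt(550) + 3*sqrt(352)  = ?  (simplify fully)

32*sqrt(22)

2*sqrt(352) = 8*sqrt(22); 2*sqrt(352) = 8*sqrt(22); 4*sqrt(550) = 20*sqrt(22); 3*sqrt(352) = 12*sqrt(22)
Combine: (-8 + 8 + 20 + 12)·sqrt(22) = 32*sqrt(22)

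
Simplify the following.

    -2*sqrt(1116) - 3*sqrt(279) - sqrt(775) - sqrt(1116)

-32*sqrt(31)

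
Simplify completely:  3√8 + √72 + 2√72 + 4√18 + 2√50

3√8 = 6*√2; √72 = 6*√2; 2√72 = 12*√2; 4√18 = 12*√2; 2√50 = 10*√2
Combine: (6 + 6 + 12 + 12 + 10)·√2 = 46*√2

46*√2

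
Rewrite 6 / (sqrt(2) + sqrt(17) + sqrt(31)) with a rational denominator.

(-24*sqrt(17) - 69*sqrt(2) + 3*sqrt(1054) + 18*sqrt(31))/2

Group as (sqrt(17) + sqrt(31)) + sqrt(2); multiply by (sqrt(17) + sqrt(31)) - sqrt(2), then rationalise the remaining surd.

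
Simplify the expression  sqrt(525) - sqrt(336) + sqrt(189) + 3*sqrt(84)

10*sqrt(21)

sqrt(525) = 5*sqrt(21); sqrt(336) = 4*sqrt(21); sqrt(189) = 3*sqrt(21); 3*sqrt(84) = 6*sqrt(21)
Combine: (5 - 4 + 3 + 6)·sqrt(21) = 10*sqrt(21)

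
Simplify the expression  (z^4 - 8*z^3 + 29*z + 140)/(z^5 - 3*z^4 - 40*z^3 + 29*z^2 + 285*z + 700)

Factor: z^4 - 8*z^3 + 29*z + 140 = (z^2 + 3*z + 5)*(z - 4)*(z - 7);  z^5 - 3*z^4 - 40*z^3 + 29*z^2 + 285*z + 700 = (z^2 + 3*z + 5)*(z - 7)*(z + 5)*(z - 4)
Cancel the common factors (z^2 + 3*z + 5), (z - 4), (z - 7).

1/(z + 5)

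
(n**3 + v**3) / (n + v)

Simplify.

n**2 - n*v + v**2

Apply the sum-of-cubes factorisation and cancel (n + v).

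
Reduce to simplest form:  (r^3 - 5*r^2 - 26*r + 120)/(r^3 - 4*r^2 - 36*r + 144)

(r + 5)/(r + 6)

Factor: r^3 - 5*r^2 - 26*r + 120 = (r - 4)*(r + 5)*(r - 6);  r^3 - 4*r^2 - 36*r + 144 = (r + 6)*(r - 4)*(r - 6)
Cancel the common factors (r - 4), (r - 6).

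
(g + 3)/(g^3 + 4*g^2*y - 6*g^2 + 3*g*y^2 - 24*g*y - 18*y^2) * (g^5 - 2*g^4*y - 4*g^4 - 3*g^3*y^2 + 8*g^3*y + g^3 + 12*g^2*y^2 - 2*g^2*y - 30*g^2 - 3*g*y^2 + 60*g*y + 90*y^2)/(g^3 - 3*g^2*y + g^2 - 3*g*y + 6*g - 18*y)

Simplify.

(g^2 - 2*g - 15)/(g^2 + 3*g*y - 6*g - 18*y)

Factor: g^3 + 4*g^2*y - 6*g^2 + 3*g*y^2 - 24*g*y - 18*y^2 = (g + y)*(g - 6)*(g + 3*y);  g^5 - 2*g^4*y - 4*g^4 - 3*g^3*y^2 + 8*g^3*y + g^3 + 12*g^2*y^2 - 2*g^2*y - 30*g^2 - 3*g*y^2 + 60*g*y + 90*y^2 = (g - 3*y)*(g + y)*(g^2 + g + 6)*(g - 5);  g^3 - 3*g^2*y + g^2 - 3*g*y + 6*g - 18*y = (g - 3*y)*(g^2 + g + 6)
Cancel the common factors (g^2 + g + 6), (g - 3*y), (g + y).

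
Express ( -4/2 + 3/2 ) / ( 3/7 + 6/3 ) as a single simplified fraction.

Numerator: -4/2 + 3/2 = -1/2
Denominator: 3/7 + 6/3 = 17/7
Divide: (-1/2) · (7/17) = -7/34

-7/34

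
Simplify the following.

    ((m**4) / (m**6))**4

Inside the bracket: (m**-2)
Raise to the power 4: (m**-8)

m**(-8)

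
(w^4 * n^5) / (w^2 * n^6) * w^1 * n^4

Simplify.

Quotient: w^2 * (n^-1)
Multiply by w^1 * n^4: add exponents.

n^3*w^3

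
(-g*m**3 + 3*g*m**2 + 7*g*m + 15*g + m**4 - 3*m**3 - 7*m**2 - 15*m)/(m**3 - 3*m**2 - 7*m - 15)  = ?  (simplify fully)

-g + m

Factor: -g*m**3 + 3*g*m**2 + 7*g*m + 15*g + m**4 - 3*m**3 - 7*m**2 - 15*m = (m**2 + 2*m + 3)*(m - 5)*(-g + m);  m**3 - 3*m**2 - 7*m - 15 = (m - 5)*(m**2 + 2*m + 3)
Cancel the common factors (m**2 + 2*m + 3), (m - 5).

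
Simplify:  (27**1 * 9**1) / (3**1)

3**4

27**1 = 3**3; 9**1 = 3**2; 3**1 = 3**1
Combine exponents: 3**4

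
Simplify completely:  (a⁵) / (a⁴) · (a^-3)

Quotient: a¹
Multiply by (a^-3): add exponents.

a^(-2)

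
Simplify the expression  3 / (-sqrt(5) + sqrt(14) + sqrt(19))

(-42*sqrt(5) + 15*sqrt(14) + 3*sqrt(1330))/140

Group as (sqrt(14) + sqrt(19)) - sqrt(5); multiply by (sqrt(14) + sqrt(19)) + sqrt(5), then rationalise the remaining surd.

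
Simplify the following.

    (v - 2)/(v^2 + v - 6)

Factor: v^2 + v - 6 = (v - 2)*(v + 3)
Cancel the common factor (v - 2).

1/(v + 3)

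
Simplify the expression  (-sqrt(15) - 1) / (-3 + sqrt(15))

Multiply numerator and denominator by -sqrt(15) - 3.
Denominator becomes -6; numerator becomes 4*sqrt(15) + 18.

(-9 - 2*sqrt(15))/3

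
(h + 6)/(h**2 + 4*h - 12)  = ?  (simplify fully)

1/(h - 2)

Factor: h**2 + 4*h - 12 = (h + 6)*(h - 2)
Cancel the common factor (h + 6).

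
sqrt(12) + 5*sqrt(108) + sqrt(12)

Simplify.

sqrt(12) = 2*sqrt(3); 5*sqrt(108) = 30*sqrt(3); sqrt(12) = 2*sqrt(3)
Combine: (2 + 30 + 2)·sqrt(3) = 34*sqrt(3)

34*sqrt(3)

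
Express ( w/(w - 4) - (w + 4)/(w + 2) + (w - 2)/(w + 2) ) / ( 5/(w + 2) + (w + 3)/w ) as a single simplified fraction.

Numerator: w/(w - 4) - (w + 4)/(w + 2) + (w - 2)/(w + 2) = (w^2 - 4*w + 24)/(w^2 - 2*w - 8)
Denominator: 5/(w + 2) + (w + 3)/w = (w^2 + 10*w + 6)/(w^2 + 2*w)
Divide: ((w^2 - 4*w + 24)/(w^2 - 2*w - 8)) · ((w^2 + 2*w)/(w^2 + 10*w + 6)) = (w^3 - 4*w^2 + 24*w)/(w^3 + 6*w^2 - 34*w - 24)

(w^3 - 4*w^2 + 24*w)/(w^3 + 6*w^2 - 34*w - 24)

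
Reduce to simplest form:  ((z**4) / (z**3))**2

z**2

Inside the bracket: z**1
Raise to the power 2: z**2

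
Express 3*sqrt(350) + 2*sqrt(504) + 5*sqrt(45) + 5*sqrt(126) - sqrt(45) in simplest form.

12*sqrt(5) + 42*sqrt(14)

3*sqrt(350) = 15*sqrt(14); 2*sqrt(504) = 12*sqrt(14); 5*sqrt(45) = 15*sqrt(5); 5*sqrt(126) = 15*sqrt(14); sqrt(45) = 3*sqrt(5)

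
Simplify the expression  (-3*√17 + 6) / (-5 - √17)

(-81 + 21*√17)/8

Multiply numerator and denominator by -5 + √17.
Denominator becomes 8; numerator becomes -81 + 21*√17.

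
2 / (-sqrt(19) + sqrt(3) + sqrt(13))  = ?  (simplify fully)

Group as (sqrt(3) + sqrt(13)) - sqrt(19); multiply by (sqrt(3) + sqrt(13)) + sqrt(19), then rationalise the remaining surd.

(6*sqrt(19) + 18*sqrt(13) + 58*sqrt(3) + 4*sqrt(741))/147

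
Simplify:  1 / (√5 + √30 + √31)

(-5*√186 + 2*√31 + 3*√30 + 28*√5)/292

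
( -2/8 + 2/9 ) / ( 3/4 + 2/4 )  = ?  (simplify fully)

Numerator: -2/8 + 2/9 = -1/36
Denominator: 3/4 + 2/4 = 5/4
Divide: (-1/36) · (4/5) = -1/45

-1/45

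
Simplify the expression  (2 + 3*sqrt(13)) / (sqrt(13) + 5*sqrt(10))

Multiply numerator and denominator by -5*sqrt(10) + sqrt(13).
Denominator becomes -237; numerator becomes -15*sqrt(130) - 10*sqrt(10) + 2*sqrt(13) + 39.

(-39 - 2*sqrt(13) + 10*sqrt(10) + 15*sqrt(130))/237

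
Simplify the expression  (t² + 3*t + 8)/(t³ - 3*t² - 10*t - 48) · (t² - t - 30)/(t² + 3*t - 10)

Factor: t³ - 3*t² - 10*t - 48 = (t - 6)·(t² + 3*t + 8);  t² - t - 30 = (t + 5)·(t - 6);  t² + 3*t - 10 = (t - 2)·(t + 5)
Cancel the common factors (t² + 3*t + 8), (t - 6), (t + 5).

1/(t - 2)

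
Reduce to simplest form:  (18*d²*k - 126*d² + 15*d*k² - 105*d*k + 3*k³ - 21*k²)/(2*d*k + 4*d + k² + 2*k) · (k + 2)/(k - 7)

Factor: 18*d²*k - 126*d² + 15*d*k² - 105*d*k + 3*k³ - 21*k² = 3·(3*d + k)·(2*d + k)·(k - 7);  2*d*k + 4*d + k² + 2*k = (k + 2)·(2*d + k)
Cancel the common factors (k + 2), (2*d + k), (k - 7).

9*d + 3*k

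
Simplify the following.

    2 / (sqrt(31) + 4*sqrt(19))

Multiply numerator and denominator by -sqrt(31) + 4*sqrt(19).
Denominator becomes 273; numerator becomes -2*sqrt(31) + 8*sqrt(19).

(-2*sqrt(31) + 8*sqrt(19))/273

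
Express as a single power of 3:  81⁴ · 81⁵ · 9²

3^40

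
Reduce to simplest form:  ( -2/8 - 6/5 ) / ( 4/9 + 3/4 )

Numerator: -2/8 - 6/5 = -29/20
Denominator: 4/9 + 3/4 = 43/36
Divide: (-29/20) · (36/43) = -261/215

-261/215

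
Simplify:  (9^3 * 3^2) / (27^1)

3^5

9^3 = 3^6; 3^2 = 3^2; 27^1 = 3^3
Combine exponents: 3^5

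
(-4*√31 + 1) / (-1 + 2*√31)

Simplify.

Multiply numerator and denominator by -2*√31 - 1.
Denominator becomes -123; numerator becomes 2*√31 + 247.

(-247 - 2*√31)/123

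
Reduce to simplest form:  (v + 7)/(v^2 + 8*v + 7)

1/(v + 1)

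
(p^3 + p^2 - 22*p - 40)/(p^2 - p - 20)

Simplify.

p + 2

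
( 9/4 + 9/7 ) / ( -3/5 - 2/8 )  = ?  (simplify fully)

-495/119

Numerator: 9/4 + 9/7 = 99/28
Denominator: -3/5 - 2/8 = -17/20
Divide: (99/28) · (-20/17) = -495/119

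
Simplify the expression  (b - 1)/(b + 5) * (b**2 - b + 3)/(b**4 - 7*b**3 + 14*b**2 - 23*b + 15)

Factor: b**4 - 7*b**3 + 14*b**2 - 23*b + 15 = (b - 1)*(b - 5)*(b**2 - b + 3)
Cancel the common factors (b**2 - b + 3), (b - 1).

1/(b**2 - 25)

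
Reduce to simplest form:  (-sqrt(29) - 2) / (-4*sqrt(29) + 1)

Multiply numerator and denominator by 1 + 4*sqrt(29).
Denominator becomes -463; numerator becomes -118 - 9*sqrt(29).

(9*sqrt(29) + 118)/463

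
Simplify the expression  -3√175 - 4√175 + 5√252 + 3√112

3√175 = 15*√7; 4√175 = 20*√7; 5√252 = 30*√7; 3√112 = 12*√7
Combine: (-15 - 20 + 30 + 12)·√7 = 7*√7

7*√7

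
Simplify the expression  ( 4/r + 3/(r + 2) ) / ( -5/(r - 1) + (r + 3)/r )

(7*r^2 + r - 8)/(r^3 - r^2 - 9*r - 6)

Numerator: 4/r + 3/(r + 2) = (7*r + 8)/(r^2 + 2*r)
Denominator: -5/(r - 1) + (r + 3)/r = (r^2 - 3*r - 3)/(r^2 - r)
Divide: ((7*r + 8)/(r^2 + 2*r)) · ((r^2 - r)/(r^2 - 3*r - 3)) = (7*r^2 + r - 8)/(r^3 - r^2 - 9*r - 6)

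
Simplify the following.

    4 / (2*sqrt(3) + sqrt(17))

(-8*sqrt(3) + 4*sqrt(17))/5

Multiply numerator and denominator by -2*sqrt(3) + sqrt(17).
Denominator becomes 5; numerator becomes -8*sqrt(3) + 4*sqrt(17).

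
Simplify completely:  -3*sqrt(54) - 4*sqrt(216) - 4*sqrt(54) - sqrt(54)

-48*sqrt(6)

3*sqrt(54) = 9*sqrt(6); 4*sqrt(216) = 24*sqrt(6); 4*sqrt(54) = 12*sqrt(6); sqrt(54) = 3*sqrt(6)
Combine: (-9 - 24 - 12 - 3)·sqrt(6) = -48*sqrt(6)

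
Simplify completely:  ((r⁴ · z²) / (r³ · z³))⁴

Inside the bracket: r¹ · (z^-1)
Raise to the power 4: r⁴ · (z^-4)

r⁴/z⁴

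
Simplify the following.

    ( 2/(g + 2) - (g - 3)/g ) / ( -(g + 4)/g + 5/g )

(g² - 3*g - 6)/(g² + g - 2)

Numerator: 2/(g + 2) - (g - 3)/g = (-g² + 3*g + 6)/(g² + 2*g)
Denominator: -(g + 4)/g + 5/g = (-g + 1)/g
Divide: ((-g² + 3*g + 6)/(g² + 2*g)) · (g/(-g + 1)) = (g² - 3*g - 6)/(g² + g - 2)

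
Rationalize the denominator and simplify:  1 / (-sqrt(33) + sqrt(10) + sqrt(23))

Group as (sqrt(10) + sqrt(23)) - sqrt(33); multiply by (sqrt(10) + sqrt(23)) + sqrt(33), then rationalise the remaining surd.

(10*sqrt(23) + 23*sqrt(10) + sqrt(7590))/460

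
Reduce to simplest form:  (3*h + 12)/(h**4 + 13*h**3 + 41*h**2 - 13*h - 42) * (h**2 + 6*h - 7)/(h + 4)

Factor: 3*h + 12 = 3*(h + 4);  h**4 + 13*h**3 + 41*h**2 - 13*h - 42 = (h - 1)*(h + 7)*(h + 6)*(h + 1);  h**2 + 6*h - 7 = (h + 7)*(h - 1)
Cancel the common factors (h - 1), (h + 4), (h + 7).

3/(h**2 + 7*h + 6)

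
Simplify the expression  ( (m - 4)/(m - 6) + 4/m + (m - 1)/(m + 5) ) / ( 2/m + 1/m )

Numerator: (m - 4)/(m - 6) + 4/m + (m - 1)/(m + 5) = (2*m³ - 2*m² - 18*m - 120)/(m³ - m² - 30*m)
Denominator: 2/m + 1/m = 3/m
Divide: ((2*m³ - 2*m² - 18*m - 120)/(m³ - m² - 30*m)) · (m/3) = (2*m³ - 2*m² - 18*m - 120)/(3*m² - 3*m - 90)

(2*m³ - 2*m² - 18*m - 120)/(3*m² - 3*m - 90)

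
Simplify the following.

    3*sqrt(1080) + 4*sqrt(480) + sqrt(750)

39*sqrt(30)

3*sqrt(1080) = 18*sqrt(30); 4*sqrt(480) = 16*sqrt(30); sqrt(750) = 5*sqrt(30)
Combine: (18 + 16 + 5)·sqrt(30) = 39*sqrt(30)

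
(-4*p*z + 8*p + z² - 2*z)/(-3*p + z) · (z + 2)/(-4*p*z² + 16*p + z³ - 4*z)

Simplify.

1/(-3*p + z)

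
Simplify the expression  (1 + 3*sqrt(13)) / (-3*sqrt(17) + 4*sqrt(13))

Multiply numerator and denominator by 3*sqrt(17) + 4*sqrt(13).
Denominator becomes 55; numerator becomes 3*sqrt(17) + 4*sqrt(13) + 9*sqrt(221) + 156.

(3*sqrt(17) + 4*sqrt(13) + 9*sqrt(221) + 156)/55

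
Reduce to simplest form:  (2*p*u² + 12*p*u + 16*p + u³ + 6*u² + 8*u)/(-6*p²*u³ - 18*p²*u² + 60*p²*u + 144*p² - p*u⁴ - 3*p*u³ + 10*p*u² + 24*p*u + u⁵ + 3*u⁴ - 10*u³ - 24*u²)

Factor: 2*p*u² + 12*p*u + 16*p + u³ + 6*u² + 8*u = (u + 2)·(2*p + u)·(u + 4);  -6*p²*u³ - 18*p²*u² + 60*p²*u + 144*p² - p*u⁴ - 3*p*u³ + 10*p*u² + 24*p*u + u⁵ + 3*u⁴ - 10*u³ - 24*u² = (u + 2)·(u + 4)·(2*p + u)·(u - 3)·(-3*p + u)
Cancel the common factors (u + 2), (2*p + u), (u + 4).

-1/(3*p*u - 9*p - u² + 3*u)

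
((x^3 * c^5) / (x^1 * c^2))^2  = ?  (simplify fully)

c^6*x^4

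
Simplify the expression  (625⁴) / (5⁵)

5^11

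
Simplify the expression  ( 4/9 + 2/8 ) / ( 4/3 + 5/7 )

175/516

Numerator: 4/9 + 2/8 = 25/36
Denominator: 4/3 + 5/7 = 43/21
Divide: (25/36) · (21/43) = 175/516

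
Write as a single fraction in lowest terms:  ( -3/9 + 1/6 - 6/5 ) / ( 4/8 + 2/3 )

-41/35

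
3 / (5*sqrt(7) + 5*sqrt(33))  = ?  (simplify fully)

Multiply numerator and denominator by -5*sqrt(33) + 5*sqrt(7).
Denominator becomes -650; numerator becomes -15*sqrt(33) + 15*sqrt(7).

(-3*sqrt(7) + 3*sqrt(33))/130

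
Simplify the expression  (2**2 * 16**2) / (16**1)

2**6

2**2 = 2**2; 16**2 = 2**8; 16**1 = 2**4
Combine exponents: 2**6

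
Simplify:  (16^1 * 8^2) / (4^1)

2^8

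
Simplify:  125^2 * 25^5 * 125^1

5^19

125^2 = 5^6; 25^5 = 5^10; 125^1 = 5^3
Combine exponents: 5^19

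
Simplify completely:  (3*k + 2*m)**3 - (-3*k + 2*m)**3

Binomially expand both and collect terms in (2*m), (3*k).

54*k**3 + 72*k*m**2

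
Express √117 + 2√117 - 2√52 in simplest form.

5*√13

√117 = 3*√13; 2√117 = 6*√13; 2√52 = 4*√13
Combine: (3 + 6 - 4)·√13 = 5*√13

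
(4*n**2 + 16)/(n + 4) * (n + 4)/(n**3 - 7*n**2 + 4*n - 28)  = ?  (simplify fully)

Factor: 4*n**2 + 16 = 4*(n**2 + 4);  n**3 - 7*n**2 + 4*n - 28 = (n - 7)*(n**2 + 4)
Cancel the common factors (n**2 + 4), (n + 4).

4/(n - 7)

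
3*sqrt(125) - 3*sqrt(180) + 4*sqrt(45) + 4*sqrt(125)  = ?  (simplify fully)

29*sqrt(5)

3*sqrt(125) = 15*sqrt(5); 3*sqrt(180) = 18*sqrt(5); 4*sqrt(45) = 12*sqrt(5); 4*sqrt(125) = 20*sqrt(5)
Combine: (15 - 18 + 12 + 20)·sqrt(5) = 29*sqrt(5)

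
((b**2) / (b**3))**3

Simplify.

Inside the bracket: (b**-1)
Raise to the power 3: (b**-3)

b**(-3)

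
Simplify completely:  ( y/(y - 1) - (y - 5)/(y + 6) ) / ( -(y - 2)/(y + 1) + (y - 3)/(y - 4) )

Numerator: y/(y - 1) - (y - 5)/(y + 6) = (12*y - 5)/(y^2 + 5*y - 6)
Denominator: -(y - 2)/(y + 1) + (y - 3)/(y - 4) = (4*y - 11)/(y^2 - 3*y - 4)
Divide: ((12*y - 5)/(y^2 + 5*y - 6)) · ((y^2 - 3*y - 4)/(4*y - 11)) = (12*y^3 - 41*y^2 - 33*y + 20)/(4*y^3 + 9*y^2 - 79*y + 66)

(12*y^3 - 41*y^2 - 33*y + 20)/(4*y^3 + 9*y^2 - 79*y + 66)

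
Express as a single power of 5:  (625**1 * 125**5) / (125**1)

5**16

625**1 = 5**4; 125**5 = 5**15; 125**1 = 5**3
Combine exponents: 5**16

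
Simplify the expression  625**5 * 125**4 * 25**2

5**36

625**5 = 5**20; 125**4 = 5**12; 25**2 = 5**4
Combine exponents: 5**36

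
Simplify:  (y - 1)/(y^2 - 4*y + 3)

1/(y - 3)

Factor: y^2 - 4*y + 3 = (y - 1)*(y - 3)
Cancel the common factor (y - 1).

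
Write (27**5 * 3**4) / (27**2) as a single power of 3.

27**5 = 3**15; 3**4 = 3**4; 27**2 = 3**6
Combine exponents: 3**13

3**13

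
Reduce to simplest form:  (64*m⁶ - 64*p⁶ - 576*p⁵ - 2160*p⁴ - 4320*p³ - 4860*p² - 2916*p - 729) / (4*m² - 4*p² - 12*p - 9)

Factor (2*m)^6 - (2*p + 3)^6 and cancel (4*m² - (2*p + 3)²).

16*m⁴ + 16*m²*p² + 48*m²*p + 36*m² + 16*p⁴ + 96*p³ + 216*p² + 216*p + 81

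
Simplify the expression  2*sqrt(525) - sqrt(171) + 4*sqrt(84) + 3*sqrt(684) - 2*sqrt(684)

2*sqrt(525) = 10*sqrt(21); sqrt(171) = 3*sqrt(19); 4*sqrt(84) = 8*sqrt(21); 3*sqrt(684) = 18*sqrt(19); 2*sqrt(684) = 12*sqrt(19)

3*sqrt(19) + 18*sqrt(21)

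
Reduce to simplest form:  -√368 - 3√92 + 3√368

√368 = 4*√23; 3√92 = 6*√23; 3√368 = 12*√23
Combine: (-4 - 6 + 12)·√23 = 2*√23

2*√23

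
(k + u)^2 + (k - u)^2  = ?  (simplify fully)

2*k^2 + 2*u^2

Write as f(k,u) + f(k,-u) and expand.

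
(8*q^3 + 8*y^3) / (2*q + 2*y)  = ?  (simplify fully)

4*q^2 - 4*q*y + 4*y^2

Factor as (a+b)(a^2-ab+b^2) with a=(2*q), b=(2*y).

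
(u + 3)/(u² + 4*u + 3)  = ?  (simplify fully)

1/(u + 1)

Factor: u² + 4*u + 3 = (u + 1)·(u + 3)
Cancel the common factor (u + 3).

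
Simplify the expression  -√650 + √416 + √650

4*√26

√650 = 5*√26; √416 = 4*√26; √650 = 5*√26
Combine: (-5 + 4 + 5)·√26 = 4*√26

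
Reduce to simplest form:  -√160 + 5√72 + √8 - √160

-8*√10 + 32*√2

√160 = 4*√10; 5√72 = 30*√2; √8 = 2*√2; √160 = 4*√10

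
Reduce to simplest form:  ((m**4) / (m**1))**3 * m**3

m**12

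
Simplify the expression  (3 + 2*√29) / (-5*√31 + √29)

(-10*√899 - 15*√31 - 58 - 3*√29)/746

Multiply numerator and denominator by √29 + 5*√31.
Denominator becomes -746; numerator becomes 3*√29 + 58 + 15*√31 + 10*√899.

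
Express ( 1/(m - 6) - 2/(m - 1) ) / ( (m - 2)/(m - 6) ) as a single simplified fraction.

Numerator: 1/(m - 6) - 2/(m - 1) = (-m + 11)/(m**2 - 7*m + 6)
Denominator: (m - 2)/(m - 6) = (m - 2)/(m - 6)
Divide: ((-m + 11)/(m**2 - 7*m + 6)) · ((m - 6)/(m - 2)) = (-m + 11)/(m**2 - 3*m + 2)

(-m + 11)/(m**2 - 3*m + 2)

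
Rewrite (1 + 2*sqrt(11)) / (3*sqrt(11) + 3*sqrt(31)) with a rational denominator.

(-22 - sqrt(11) + sqrt(31) + 2*sqrt(341))/60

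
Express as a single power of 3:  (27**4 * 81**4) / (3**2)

27**4 = 3**12; 81**4 = 3**16; 3**2 = 3**2
Combine exponents: 3**26

3**26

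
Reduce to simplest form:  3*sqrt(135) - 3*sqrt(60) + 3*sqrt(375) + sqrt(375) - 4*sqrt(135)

11*sqrt(15)

3*sqrt(135) = 9*sqrt(15); 3*sqrt(60) = 6*sqrt(15); 3*sqrt(375) = 15*sqrt(15); sqrt(375) = 5*sqrt(15); 4*sqrt(135) = 12*sqrt(15)
Combine: (9 - 6 + 15 + 5 - 12)·sqrt(15) = 11*sqrt(15)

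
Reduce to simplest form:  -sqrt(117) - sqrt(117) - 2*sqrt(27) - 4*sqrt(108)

sqrt(117) = 3*sqrt(13); sqrt(117) = 3*sqrt(13); 2*sqrt(27) = 6*sqrt(3); 4*sqrt(108) = 24*sqrt(3)

-30*sqrt(3) - 6*sqrt(13)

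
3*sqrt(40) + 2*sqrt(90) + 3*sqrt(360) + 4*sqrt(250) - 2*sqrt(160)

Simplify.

42*sqrt(10)

3*sqrt(40) = 6*sqrt(10); 2*sqrt(90) = 6*sqrt(10); 3*sqrt(360) = 18*sqrt(10); 4*sqrt(250) = 20*sqrt(10); 2*sqrt(160) = 8*sqrt(10)
Combine: (6 + 6 + 18 + 20 - 8)·sqrt(10) = 42*sqrt(10)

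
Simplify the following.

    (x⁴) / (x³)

Quotient: x¹

x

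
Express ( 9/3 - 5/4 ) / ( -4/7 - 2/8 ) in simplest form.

-49/23

Numerator: 9/3 - 5/4 = 7/4
Denominator: -4/7 - 2/8 = -23/28
Divide: (7/4) · (-28/23) = -49/23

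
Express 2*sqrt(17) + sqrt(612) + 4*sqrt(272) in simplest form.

2*sqrt(17) = 2*sqrt(17); sqrt(612) = 6*sqrt(17); 4*sqrt(272) = 16*sqrt(17)
Combine: (2 + 6 + 16)·sqrt(17) = 24*sqrt(17)

24*sqrt(17)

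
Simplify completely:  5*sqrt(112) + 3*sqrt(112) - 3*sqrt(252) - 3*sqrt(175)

-sqrt(7)

5*sqrt(112) = 20*sqrt(7); 3*sqrt(112) = 12*sqrt(7); 3*sqrt(252) = 18*sqrt(7); 3*sqrt(175) = 15*sqrt(7)
Combine: (20 + 12 - 18 - 15)·sqrt(7) = -sqrt(7)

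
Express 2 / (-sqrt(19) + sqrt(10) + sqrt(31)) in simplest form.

(-11*sqrt(19) - sqrt(31) + 20*sqrt(10) + sqrt(5890))/189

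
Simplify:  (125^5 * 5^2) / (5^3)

5^14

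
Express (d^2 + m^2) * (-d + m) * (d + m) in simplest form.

-d^4 + m^4

Telescope via difference of squares: (m+d)(m-d) = -d^2 + m^2, then repeat with the next factor.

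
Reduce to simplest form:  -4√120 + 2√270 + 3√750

4√120 = 8*√30; 2√270 = 6*√30; 3√750 = 15*√30
Combine: (-8 + 6 + 15)·√30 = 13*√30

13*√30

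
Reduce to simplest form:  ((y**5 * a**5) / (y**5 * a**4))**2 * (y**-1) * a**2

Inside the bracket: a**1
Raise to the power 2: a**2
Multiply by (y**-1) * a**2: add exponents.

a**4/y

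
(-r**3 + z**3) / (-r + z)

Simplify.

r**2 + r*z + z**2

Factor as (a-b)(a**2+ab+b**2) with a=z, b=r.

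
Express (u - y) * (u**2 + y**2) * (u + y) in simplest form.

(u+y)(u-y) = u**2 - y**2; continue pairing.

u**4 - y**4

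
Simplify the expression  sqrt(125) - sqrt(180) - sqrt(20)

-3*sqrt(5)

sqrt(125) = 5*sqrt(5); sqrt(180) = 6*sqrt(5); sqrt(20) = 2*sqrt(5)
Combine: (5 - 6 - 2)·sqrt(5) = -3*sqrt(5)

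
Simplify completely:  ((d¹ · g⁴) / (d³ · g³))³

Inside the bracket: (d^-2) · g¹
Raise to the power 3: (d^-6) · g³

g³/d⁶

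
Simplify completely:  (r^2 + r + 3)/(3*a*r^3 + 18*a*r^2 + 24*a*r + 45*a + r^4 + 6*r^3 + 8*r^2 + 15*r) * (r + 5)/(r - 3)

Factor: 3*a*r^3 + 18*a*r^2 + 24*a*r + 45*a + r^4 + 6*r^3 + 8*r^2 + 15*r = (r + 5)*(3*a + r)*(r^2 + r + 3)
Cancel the common factors (r^2 + r + 3), (r + 5).

1/(3*a*r - 9*a + r^2 - 3*r)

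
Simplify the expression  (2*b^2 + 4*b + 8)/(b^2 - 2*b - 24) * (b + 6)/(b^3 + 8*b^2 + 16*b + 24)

2/(b^2 - 2*b - 24)

Factor: 2*b^2 + 4*b + 8 = 2*(b^2 + 2*b + 4);  b^2 - 2*b - 24 = (b + 4)*(b - 6);  b^3 + 8*b^2 + 16*b + 24 = (b + 6)*(b^2 + 2*b + 4)
Cancel the common factors (b^2 + 2*b + 4), (b + 6).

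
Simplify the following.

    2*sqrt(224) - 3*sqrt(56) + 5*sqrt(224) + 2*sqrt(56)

2*sqrt(224) = 8*sqrt(14); 3*sqrt(56) = 6*sqrt(14); 5*sqrt(224) = 20*sqrt(14); 2*sqrt(56) = 4*sqrt(14)
Combine: (8 - 6 + 20 + 4)·sqrt(14) = 26*sqrt(14)

26*sqrt(14)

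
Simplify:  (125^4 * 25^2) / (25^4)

5^8

125^4 = 5^12; 25^2 = 5^4; 25^4 = 5^8
Combine exponents: 5^8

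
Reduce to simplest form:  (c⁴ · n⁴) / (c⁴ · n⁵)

1/n

Quotient: (n^-1)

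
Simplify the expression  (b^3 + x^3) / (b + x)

x^3 + b^3 = (b + x)(b^2 - b*x + x^2).

b^2 - b*x + x^2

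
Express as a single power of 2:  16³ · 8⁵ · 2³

2^30

16³ = 2^12; 8⁵ = 2^15; 2³ = 2^3
Combine exponents: 2^30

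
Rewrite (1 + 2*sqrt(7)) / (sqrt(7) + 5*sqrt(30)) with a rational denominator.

Multiply numerator and denominator by -5*sqrt(30) + sqrt(7).
Denominator becomes -743; numerator becomes -10*sqrt(210) - 5*sqrt(30) + sqrt(7) + 14.

(-14 - sqrt(7) + 5*sqrt(30) + 10*sqrt(210))/743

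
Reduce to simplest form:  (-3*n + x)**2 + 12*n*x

After expansion: 9*n**2 + 6*n*x + x**2 — a perfect-square trinomial.

(3*n + x)**2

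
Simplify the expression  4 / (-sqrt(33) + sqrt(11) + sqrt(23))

Group as (sqrt(11) + sqrt(23)) - sqrt(33); multiply by (sqrt(11) + sqrt(23)) + sqrt(33), then rationalise the remaining surd.

(-4*sqrt(33) + 84*sqrt(23) + 180*sqrt(11) + 88*sqrt(69))/1011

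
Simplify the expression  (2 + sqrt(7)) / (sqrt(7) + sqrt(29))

Multiply numerator and denominator by -sqrt(29) + sqrt(7).
Denominator becomes -22; numerator becomes -sqrt(203) - 2*sqrt(29) + 2*sqrt(7) + 7.

(-7 - 2*sqrt(7) + 2*sqrt(29) + sqrt(203))/22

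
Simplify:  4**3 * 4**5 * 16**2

4**3 = 2**6; 4**5 = 2**10; 16**2 = 2**8
Combine exponents: 2**24

2**24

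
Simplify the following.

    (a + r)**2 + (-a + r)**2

Only the even-power cross terms survive.

2*a**2 + 2*r**2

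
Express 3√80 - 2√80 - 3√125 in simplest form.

3√80 = 12*√5; 2√80 = 8*√5; 3√125 = 15*√5
Combine: (12 - 8 - 15)·√5 = -11*√5

-11*√5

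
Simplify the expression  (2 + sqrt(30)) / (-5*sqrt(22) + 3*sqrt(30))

Multiply numerator and denominator by 3*sqrt(30) + 5*sqrt(22).
Denominator becomes -280; numerator becomes 6*sqrt(30) + 10*sqrt(22) + 90 + 10*sqrt(165).

(-5*sqrt(165) - 45 - 5*sqrt(22) - 3*sqrt(30))/140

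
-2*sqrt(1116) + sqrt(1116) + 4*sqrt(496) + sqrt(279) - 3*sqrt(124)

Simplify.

7*sqrt(31)

2*sqrt(1116) = 12*sqrt(31); sqrt(1116) = 6*sqrt(31); 4*sqrt(496) = 16*sqrt(31); sqrt(279) = 3*sqrt(31); 3*sqrt(124) = 6*sqrt(31)
Combine: (-12 + 6 + 16 + 3 - 6)·sqrt(31) = 7*sqrt(31)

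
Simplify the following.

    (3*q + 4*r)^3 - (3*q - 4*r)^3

216*q^2*r + 128*r^3

Write as f((3*q),(4*r)) - f((3*q),-(4*r)) and expand.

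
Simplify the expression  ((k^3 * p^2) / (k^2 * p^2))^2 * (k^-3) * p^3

Inside the bracket: k^1
Raise to the power 2: k^2
Multiply by (k^-3) * p^3: add exponents.

p^3/k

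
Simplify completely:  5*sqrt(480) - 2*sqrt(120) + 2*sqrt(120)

20*sqrt(30)

5*sqrt(480) = 20*sqrt(30); 2*sqrt(120) = 4*sqrt(30); 2*sqrt(120) = 4*sqrt(30)
Combine: (20 - 4 + 4)·sqrt(30) = 20*sqrt(30)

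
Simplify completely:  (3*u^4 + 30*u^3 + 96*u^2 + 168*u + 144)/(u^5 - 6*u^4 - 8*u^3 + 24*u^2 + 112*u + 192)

Factor: 3*u^4 + 30*u^3 + 96*u^2 + 168*u + 144 = 3*(u^2 + 2*u + 4)*(u + 2)*(u + 6);  u^5 - 6*u^4 - 8*u^3 + 24*u^2 + 112*u + 192 = (u - 6)*(u - 4)*(u^2 + 2*u + 4)*(u + 2)
Cancel the common factors (u^2 + 2*u + 4), (u + 2).

(3*u + 18)/(u^2 - 10*u + 24)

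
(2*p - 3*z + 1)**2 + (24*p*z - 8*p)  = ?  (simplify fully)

(2*p + 3*z - 1)**2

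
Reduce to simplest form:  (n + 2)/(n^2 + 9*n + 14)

1/(n + 7)

Factor: n^2 + 9*n + 14 = (n + 2)*(n + 7)
Cancel the common factor (n + 2).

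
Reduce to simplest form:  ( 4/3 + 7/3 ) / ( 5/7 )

77/15

Numerator: 4/3 + 7/3 = 11/3
Denominator: 5/7 = 5/7
Divide: (11/3) · (7/5) = 77/15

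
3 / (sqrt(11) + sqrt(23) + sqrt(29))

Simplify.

(-2*sqrt(7337) + 5*sqrt(29) + 17*sqrt(23) + 41*sqrt(11))/329

Group as (sqrt(23) + sqrt(29)) + sqrt(11); multiply by (sqrt(23) + sqrt(29)) - sqrt(11), then rationalise the remaining surd.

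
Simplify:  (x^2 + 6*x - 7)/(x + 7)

x - 1

Factor: x^2 + 6*x - 7 = (x + 7)*(x - 1)
Cancel the common factor (x + 7).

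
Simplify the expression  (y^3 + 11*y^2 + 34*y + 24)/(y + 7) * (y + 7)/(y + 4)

Factor: y^3 + 11*y^2 + 34*y + 24 = (y + 6)*(y + 1)*(y + 4)
Cancel the common factors (y + 7), (y + 4).

y^2 + 7*y + 6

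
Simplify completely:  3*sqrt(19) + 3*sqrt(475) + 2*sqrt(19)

20*sqrt(19)

3*sqrt(19) = 3*sqrt(19); 3*sqrt(475) = 15*sqrt(19); 2*sqrt(19) = 2*sqrt(19)
Combine: (3 + 15 + 2)·sqrt(19) = 20*sqrt(19)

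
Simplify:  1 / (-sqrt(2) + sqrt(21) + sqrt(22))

(-41*sqrt(2) + sqrt(22) + 3*sqrt(21) + 4*sqrt(231))/167

Group as (sqrt(21) + sqrt(22)) - sqrt(2); multiply by (sqrt(21) + sqrt(22)) + sqrt(2), then rationalise the remaining surd.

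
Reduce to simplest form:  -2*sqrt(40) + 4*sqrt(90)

8*sqrt(10)

2*sqrt(40) = 4*sqrt(10); 4*sqrt(90) = 12*sqrt(10)
Combine: (-4 + 12)·sqrt(10) = 8*sqrt(10)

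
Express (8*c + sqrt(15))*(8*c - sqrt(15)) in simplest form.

(8*c)**2 - (sqrt(15))**2 = 64*c**2 - 15.

64*c**2 - 15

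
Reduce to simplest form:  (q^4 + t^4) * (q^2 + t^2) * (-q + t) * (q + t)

-q^8 + t^8

Telescope via difference of squares: (t+q)(t-q) = -q^2 + t^2, then repeat with the next factor.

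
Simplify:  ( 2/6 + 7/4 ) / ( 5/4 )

5/3

Numerator: 2/6 + 7/4 = 25/12
Denominator: 5/4 = 5/4
Divide: (25/12) · (4/5) = 5/3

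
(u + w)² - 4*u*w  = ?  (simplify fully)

Expanding gives u² - 2*u*w + w², a perfect square.

(u - w)²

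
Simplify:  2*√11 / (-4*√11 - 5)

(-88 + 10*√11)/151

Multiply numerator and denominator by -5 + 4*√11.
Denominator becomes -151; numerator becomes -10*√11 + 88.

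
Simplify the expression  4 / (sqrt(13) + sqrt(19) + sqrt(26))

(-13*sqrt(38) + 3*sqrt(26) + 10*sqrt(19) + 16*sqrt(13))/119

Group as (sqrt(13) + sqrt(26)) + sqrt(19); multiply by (sqrt(13) + sqrt(26)) - sqrt(19), then rationalise the remaining surd.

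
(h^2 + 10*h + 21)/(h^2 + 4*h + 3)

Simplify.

Factor: h^2 + 10*h + 21 = (h + 3)*(h + 7);  h^2 + 4*h + 3 = (h + 3)*(h + 1)
Cancel the common factor (h + 3).

(h + 7)/(h + 1)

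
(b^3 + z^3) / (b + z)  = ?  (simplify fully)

b^3 + z^3 = (b + z)(b^2 - b*z + z^2).

b^2 - b*z + z^2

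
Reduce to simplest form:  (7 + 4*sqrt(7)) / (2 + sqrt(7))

Multiply numerator and denominator by -sqrt(7) + 2.
Denominator becomes -3; numerator becomes -14 + sqrt(7).

(-sqrt(7) + 14)/3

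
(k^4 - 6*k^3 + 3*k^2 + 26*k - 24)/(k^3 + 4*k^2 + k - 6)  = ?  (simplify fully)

(k^2 - 7*k + 12)/(k + 3)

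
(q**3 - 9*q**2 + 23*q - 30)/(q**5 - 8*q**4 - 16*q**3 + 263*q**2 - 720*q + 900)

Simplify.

Factor: q**3 - 9*q**2 + 23*q - 30 = (q**2 - 3*q + 5)*(q - 6);  q**5 - 8*q**4 - 16*q**3 + 263*q**2 - 720*q + 900 = (q - 5)*(q**2 - 3*q + 5)*(q + 6)*(q - 6)
Cancel the common factors (q**2 - 3*q + 5), (q - 6).

1/(q**2 + q - 30)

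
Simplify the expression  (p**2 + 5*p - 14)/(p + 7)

Factor: p**2 + 5*p - 14 = (p + 7)*(p - 2)
Cancel the common factor (p + 7).

p - 2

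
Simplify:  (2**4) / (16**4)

2**4 = 2**4; 16**4 = 2**16
Combine exponents: 2**(-12)

2**(-12)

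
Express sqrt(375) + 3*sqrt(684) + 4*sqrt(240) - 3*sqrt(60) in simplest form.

15*sqrt(15) + 18*sqrt(19)

sqrt(375) = 5*sqrt(15); 3*sqrt(684) = 18*sqrt(19); 4*sqrt(240) = 16*sqrt(15); 3*sqrt(60) = 6*sqrt(15)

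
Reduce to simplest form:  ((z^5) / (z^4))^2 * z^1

z^3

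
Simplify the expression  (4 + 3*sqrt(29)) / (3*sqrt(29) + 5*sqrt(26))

Multiply numerator and denominator by -5*sqrt(26) + 3*sqrt(29).
Denominator becomes -389; numerator becomes -15*sqrt(754) - 20*sqrt(26) + 12*sqrt(29) + 261.

(-261 - 12*sqrt(29) + 20*sqrt(26) + 15*sqrt(754))/389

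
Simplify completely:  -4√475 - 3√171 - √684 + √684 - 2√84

4√475 = 20*√19; 3√171 = 9*√19; √684 = 6*√19; √684 = 6*√19; 2√84 = 4*√21

-29*√19 - 4*√21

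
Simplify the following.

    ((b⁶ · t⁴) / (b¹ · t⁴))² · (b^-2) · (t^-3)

Inside the bracket: b⁵
Raise to the power 2: b^10
Multiply by (b^-2) · (t^-3): add exponents.

b⁸/t³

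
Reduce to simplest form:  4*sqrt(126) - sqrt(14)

11*sqrt(14)

4*sqrt(126) = 12*sqrt(14); sqrt(14) = sqrt(14)
Combine: (12 - 1)·sqrt(14) = 11*sqrt(14)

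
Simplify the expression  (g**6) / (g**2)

g**4

Quotient: g**4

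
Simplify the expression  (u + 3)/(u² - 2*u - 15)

1/(u - 5)

Factor: u² - 2*u - 15 = (u - 5)·(u + 3)
Cancel the common factor (u + 3).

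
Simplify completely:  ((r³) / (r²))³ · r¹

r⁴

Inside the bracket: r¹
Raise to the power 3: r³
Multiply by r¹: add exponents.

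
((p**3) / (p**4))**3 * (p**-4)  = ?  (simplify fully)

p**(-7)

Inside the bracket: (p**-1)
Raise to the power 3: (p**-3)
Multiply by (p**-4): add exponents.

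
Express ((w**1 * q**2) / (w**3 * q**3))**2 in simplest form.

1/(q**2*w**4)

Inside the bracket: (w**-2) * (q**-1)
Raise to the power 2: (w**-4) * (q**-2)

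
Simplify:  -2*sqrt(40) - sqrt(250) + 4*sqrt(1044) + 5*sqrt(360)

21*sqrt(10) + 24*sqrt(29)

2*sqrt(40) = 4*sqrt(10); sqrt(250) = 5*sqrt(10); 4*sqrt(1044) = 24*sqrt(29); 5*sqrt(360) = 30*sqrt(10)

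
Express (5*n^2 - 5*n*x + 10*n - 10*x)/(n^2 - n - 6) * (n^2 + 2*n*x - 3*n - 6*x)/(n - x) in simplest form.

Factor: 5*n^2 - 5*n*x + 10*n - 10*x = 5*(n + 2)*(n - x);  n^2 - n - 6 = (n + 2)*(n - 3);  n^2 + 2*n*x - 3*n - 6*x = (n + 2*x)*(n - 3)
Cancel the common factors (n - 3), (n + 2), (n - x).

5*n + 10*x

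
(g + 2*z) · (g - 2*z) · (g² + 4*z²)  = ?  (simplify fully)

Pair the conjugate factors: (g+(2*z))(g-(2*z)) = g² - 4*z², then repeat with the next factor.

g⁴ - 16*z⁴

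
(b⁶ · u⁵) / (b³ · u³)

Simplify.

b³*u²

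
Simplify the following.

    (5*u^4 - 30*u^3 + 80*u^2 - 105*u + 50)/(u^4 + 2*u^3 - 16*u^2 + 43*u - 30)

(5*u - 10)/(u + 6)

Factor: 5*u^4 - 30*u^3 + 80*u^2 - 105*u + 50 = 5*(u^2 - 3*u + 5)*(u - 1)*(u - 2);  u^4 + 2*u^3 - 16*u^2 + 43*u - 30 = (u + 6)*(u - 1)*(u^2 - 3*u + 5)
Cancel the common factors (u^2 - 3*u + 5), (u - 1).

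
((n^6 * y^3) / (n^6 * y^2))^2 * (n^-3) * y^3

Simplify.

Inside the bracket: y^1
Raise to the power 2: y^2
Multiply by (n^-3) * y^3: add exponents.

y^5/n^3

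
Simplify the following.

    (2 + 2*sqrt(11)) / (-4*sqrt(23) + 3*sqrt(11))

(-8*sqrt(253) - 66 - 8*sqrt(23) - 6*sqrt(11))/269

Multiply numerator and denominator by 3*sqrt(11) + 4*sqrt(23).
Denominator becomes -269; numerator becomes 6*sqrt(11) + 8*sqrt(23) + 66 + 8*sqrt(253).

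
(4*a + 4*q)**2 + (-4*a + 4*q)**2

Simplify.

32*a**2 + 32*q**2

Write as f((4*q),(4*a)) + f((4*q),-(4*a)) and expand.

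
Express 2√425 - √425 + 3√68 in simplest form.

2√425 = 10*√17; √425 = 5*√17; 3√68 = 6*√17
Combine: (10 - 5 + 6)·√17 = 11*√17

11*√17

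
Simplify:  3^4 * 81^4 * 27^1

3^23

3^4 = 3^4; 81^4 = 3^16; 27^1 = 3^3
Combine exponents: 3^23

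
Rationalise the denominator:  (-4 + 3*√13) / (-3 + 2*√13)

(√13 + 66)/43

Multiply numerator and denominator by -2*√13 - 3.
Denominator becomes -43; numerator becomes -66 - √13.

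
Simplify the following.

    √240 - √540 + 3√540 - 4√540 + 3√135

√15

√240 = 4*√15; √540 = 6*√15; 3√540 = 18*√15; 4√540 = 24*√15; 3√135 = 9*√15
Combine: (4 - 6 + 18 - 24 + 9)·√15 = √15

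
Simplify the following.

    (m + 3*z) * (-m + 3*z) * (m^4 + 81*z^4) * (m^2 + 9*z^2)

((3*z)+m)((3*z)-m) = -m^2 + 9*z^2; continue pairing.

-m^8 + 6561*z^8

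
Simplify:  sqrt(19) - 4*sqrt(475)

sqrt(19) = sqrt(19); 4*sqrt(475) = 20*sqrt(19)
Combine: (1 - 20)·sqrt(19) = -19*sqrt(19)

-19*sqrt(19)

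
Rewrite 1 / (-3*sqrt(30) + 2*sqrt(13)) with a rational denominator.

Multiply numerator and denominator by 2*sqrt(13) + 3*sqrt(30).
Denominator becomes -218; numerator becomes 2*sqrt(13) + 3*sqrt(30).

(-3*sqrt(30) - 2*sqrt(13))/218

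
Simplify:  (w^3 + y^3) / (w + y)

y^3 + w^3 = (w + y)(w^2 - w*y + y^2).

w^2 - w*y + y^2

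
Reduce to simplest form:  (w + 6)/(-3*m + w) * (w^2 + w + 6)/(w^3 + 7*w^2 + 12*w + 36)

Factor: w^3 + 7*w^2 + 12*w + 36 = (w^2 + w + 6)*(w + 6)
Cancel the common factors (w^2 + w + 6), (w + 6).

1/(-3*m + w)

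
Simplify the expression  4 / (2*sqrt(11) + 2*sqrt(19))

(-sqrt(11) + sqrt(19))/4

Multiply numerator and denominator by -2*sqrt(11) + 2*sqrt(19).
Denominator becomes 32; numerator becomes -8*sqrt(11) + 8*sqrt(19).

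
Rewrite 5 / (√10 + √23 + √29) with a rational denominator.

(-5*√6670 + 10*√29 + 40*√23 + 105*√10)/452

Group as (√10 + √23) + √29; multiply by (√10 + √23) - √29, then rationalise the remaining surd.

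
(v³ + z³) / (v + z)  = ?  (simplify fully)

v² - v*z + z²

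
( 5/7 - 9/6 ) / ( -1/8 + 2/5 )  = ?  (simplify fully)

-20/7

Numerator: 5/7 - 9/6 = -11/14
Denominator: -1/8 + 2/5 = 11/40
Divide: (-11/14) · (40/11) = -20/7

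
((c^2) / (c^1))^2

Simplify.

Inside the bracket: c^1
Raise to the power 2: c^2

c^2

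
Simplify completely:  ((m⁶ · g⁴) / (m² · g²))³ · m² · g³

g⁹*m^14

Inside the bracket: m⁴ · g²
Raise to the power 3: m^12 · g⁶
Multiply by m² · g³: add exponents.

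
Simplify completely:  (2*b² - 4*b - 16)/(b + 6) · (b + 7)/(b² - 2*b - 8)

(2*b + 14)/(b + 6)

Factor: 2*b² - 4*b - 16 = 2·(b - 4)·(b + 2);  b² - 2*b - 8 = (b - 4)·(b + 2)
Cancel the common factors (b - 4), (b + 2).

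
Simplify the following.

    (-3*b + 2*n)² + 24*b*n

(3*b + 2*n)²

Expanding gives 9*b² + 12*b*n + 4*n², a perfect square.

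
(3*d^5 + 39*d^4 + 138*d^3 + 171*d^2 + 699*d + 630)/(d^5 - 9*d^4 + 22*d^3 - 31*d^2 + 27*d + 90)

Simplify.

(3*d^2 + 39*d + 126)/(d^2 - 9*d + 18)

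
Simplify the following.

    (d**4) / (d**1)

Quotient: d**3

d**3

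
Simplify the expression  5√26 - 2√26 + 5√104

13*√26

5√26 = 5*√26; 2√26 = 2*√26; 5√104 = 10*√26
Combine: (5 - 2 + 10)·√26 = 13*√26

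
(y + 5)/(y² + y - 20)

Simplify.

Factor: y² + y - 20 = (y - 4)·(y + 5)
Cancel the common factor (y + 5).

1/(y - 4)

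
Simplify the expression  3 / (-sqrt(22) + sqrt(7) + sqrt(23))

Group as (sqrt(7) + sqrt(23)) - sqrt(22); multiply by (sqrt(7) + sqrt(23)) + sqrt(22), then rationalise the remaining surd.

(-12*sqrt(22) + 9*sqrt(23) + 57*sqrt(7) + 3*sqrt(3542))/290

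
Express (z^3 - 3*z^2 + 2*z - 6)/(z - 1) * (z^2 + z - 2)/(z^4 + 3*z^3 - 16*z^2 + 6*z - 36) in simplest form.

Factor: z^3 - 3*z^2 + 2*z - 6 = (z - 3)*(z^2 + 2);  z^2 + z - 2 = (z - 1)*(z + 2);  z^4 + 3*z^3 - 16*z^2 + 6*z - 36 = (z^2 + 2)*(z - 3)*(z + 6)
Cancel the common factors (z^2 + 2), (z - 3), (z - 1).

(z + 2)/(z + 6)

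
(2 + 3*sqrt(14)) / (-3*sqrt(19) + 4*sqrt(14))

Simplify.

(6*sqrt(19) + 8*sqrt(14) + 9*sqrt(266) + 168)/53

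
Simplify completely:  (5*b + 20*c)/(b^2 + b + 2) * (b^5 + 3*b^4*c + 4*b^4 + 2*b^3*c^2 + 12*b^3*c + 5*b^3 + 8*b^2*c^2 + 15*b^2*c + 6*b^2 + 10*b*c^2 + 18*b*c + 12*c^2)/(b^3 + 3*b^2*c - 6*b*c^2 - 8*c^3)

(5*b^2 + 10*b*c + 15*b + 30*c)/(b - 2*c)

Factor: 5*b + 20*c = 5*(b + 4*c);  b^5 + 3*b^4*c + 4*b^4 + 2*b^3*c^2 + 12*b^3*c + 5*b^3 + 8*b^2*c^2 + 15*b^2*c + 6*b^2 + 10*b*c^2 + 18*b*c + 12*c^2 = (b + 2*c)*(b^2 + b + 2)*(b + 3)*(b + c);  b^3 + 3*b^2*c - 6*b*c^2 - 8*c^3 = (b + 4*c)*(b - 2*c)*(b + c)
Cancel the common factors (b^2 + b + 2), (b + c), (b + 4*c).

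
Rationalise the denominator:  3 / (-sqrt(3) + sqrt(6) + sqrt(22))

Group as (sqrt(6) + sqrt(22)) - sqrt(3); multiply by (sqrt(6) + sqrt(22)) + sqrt(3), then rationalise the remaining surd.

(-57*sqrt(6) - 36*sqrt(11) + 75*sqrt(3) + 39*sqrt(22))/97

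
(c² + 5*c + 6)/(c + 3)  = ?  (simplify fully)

Factor: c² + 5*c + 6 = (c + 3)·(c + 2)
Cancel the common factor (c + 3).

c + 2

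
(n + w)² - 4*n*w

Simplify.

Expanding gives n² - 2*n*w + w², a perfect square.

(n - w)²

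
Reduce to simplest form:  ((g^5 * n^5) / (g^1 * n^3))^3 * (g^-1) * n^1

Inside the bracket: g^4 * n^2
Raise to the power 3: g^12 * n^6
Multiply by (g^-1) * n^1: add exponents.

g^11*n^7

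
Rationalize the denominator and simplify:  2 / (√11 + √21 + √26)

(-√6006 + 3*√26 + 8*√21 + 18*√11)/222

Group as (√21 + √26) + √11; multiply by (√21 + √26) - √11, then rationalise the remaining surd.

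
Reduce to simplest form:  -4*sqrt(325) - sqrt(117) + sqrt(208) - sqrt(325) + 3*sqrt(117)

4*sqrt(325) = 20*sqrt(13); sqrt(117) = 3*sqrt(13); sqrt(208) = 4*sqrt(13); sqrt(325) = 5*sqrt(13); 3*sqrt(117) = 9*sqrt(13)
Combine: (-20 - 3 + 4 - 5 + 9)·sqrt(13) = -15*sqrt(13)

-15*sqrt(13)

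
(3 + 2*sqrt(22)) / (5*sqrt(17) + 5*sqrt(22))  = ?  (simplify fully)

(-2*sqrt(374) - 3*sqrt(17) + 3*sqrt(22) + 44)/25

Multiply numerator and denominator by -5*sqrt(17) + 5*sqrt(22).
Denominator becomes 125; numerator becomes -10*sqrt(374) - 15*sqrt(17) + 15*sqrt(22) + 220.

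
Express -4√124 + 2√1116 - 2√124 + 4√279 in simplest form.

4√124 = 8*√31; 2√1116 = 12*√31; 2√124 = 4*√31; 4√279 = 12*√31
Combine: (-8 + 12 - 4 + 12)·√31 = 12*√31

12*√31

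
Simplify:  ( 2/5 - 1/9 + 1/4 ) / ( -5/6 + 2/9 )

-97/110

Numerator: 2/5 - 1/9 + 1/4 = 97/180
Denominator: -5/6 + 2/9 = -11/18
Divide: (97/180) · (-18/11) = -97/110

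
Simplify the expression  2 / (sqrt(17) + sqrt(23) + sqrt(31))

(-4*sqrt(12121) + 18*sqrt(31) + 50*sqrt(23) + 74*sqrt(17))/1483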